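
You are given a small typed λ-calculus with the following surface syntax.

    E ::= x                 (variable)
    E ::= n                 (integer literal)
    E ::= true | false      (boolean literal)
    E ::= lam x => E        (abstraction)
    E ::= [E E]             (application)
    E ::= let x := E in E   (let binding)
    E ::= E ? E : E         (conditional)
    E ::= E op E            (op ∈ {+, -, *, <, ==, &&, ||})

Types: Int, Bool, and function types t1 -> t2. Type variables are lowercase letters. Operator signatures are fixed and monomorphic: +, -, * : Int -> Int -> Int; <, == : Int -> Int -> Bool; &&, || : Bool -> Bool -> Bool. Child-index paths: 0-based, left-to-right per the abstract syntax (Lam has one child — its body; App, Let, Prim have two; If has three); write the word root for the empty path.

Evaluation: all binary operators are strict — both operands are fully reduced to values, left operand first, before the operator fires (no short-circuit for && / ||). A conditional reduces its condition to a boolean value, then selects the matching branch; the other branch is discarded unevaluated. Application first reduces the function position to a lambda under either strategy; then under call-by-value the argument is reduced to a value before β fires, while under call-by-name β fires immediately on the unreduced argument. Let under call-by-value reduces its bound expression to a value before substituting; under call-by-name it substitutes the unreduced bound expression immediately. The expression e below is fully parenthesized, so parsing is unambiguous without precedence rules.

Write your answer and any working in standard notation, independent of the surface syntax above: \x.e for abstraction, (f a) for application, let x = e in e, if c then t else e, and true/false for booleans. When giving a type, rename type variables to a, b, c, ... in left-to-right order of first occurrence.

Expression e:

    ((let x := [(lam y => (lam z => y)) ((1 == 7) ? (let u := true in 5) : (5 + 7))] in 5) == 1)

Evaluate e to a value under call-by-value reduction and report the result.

Working:
step 0: ((let x = ((\y.(\z.y)) (if (1 == 7) then (let u = true in 5) else (5 + 7))) in 5) == 1)
step 1: [delta@0.0.1.0] ((let x = ((\y.(\z.y)) (if false then (let u = true in 5) else (5 + 7))) in 5) == 1)
step 2: [if@0.0.1] ((let x = ((\y.(\z.y)) (5 + 7)) in 5) == 1)
step 3: [delta@0.0.1] ((let x = ((\y.(\z.y)) 12) in 5) == 1)
step 4: [beta@0.0] ((let x = (\z.12) in 5) == 1)
step 5: [let@0] (5 == 1)
step 6: [delta@root] false

Answer: false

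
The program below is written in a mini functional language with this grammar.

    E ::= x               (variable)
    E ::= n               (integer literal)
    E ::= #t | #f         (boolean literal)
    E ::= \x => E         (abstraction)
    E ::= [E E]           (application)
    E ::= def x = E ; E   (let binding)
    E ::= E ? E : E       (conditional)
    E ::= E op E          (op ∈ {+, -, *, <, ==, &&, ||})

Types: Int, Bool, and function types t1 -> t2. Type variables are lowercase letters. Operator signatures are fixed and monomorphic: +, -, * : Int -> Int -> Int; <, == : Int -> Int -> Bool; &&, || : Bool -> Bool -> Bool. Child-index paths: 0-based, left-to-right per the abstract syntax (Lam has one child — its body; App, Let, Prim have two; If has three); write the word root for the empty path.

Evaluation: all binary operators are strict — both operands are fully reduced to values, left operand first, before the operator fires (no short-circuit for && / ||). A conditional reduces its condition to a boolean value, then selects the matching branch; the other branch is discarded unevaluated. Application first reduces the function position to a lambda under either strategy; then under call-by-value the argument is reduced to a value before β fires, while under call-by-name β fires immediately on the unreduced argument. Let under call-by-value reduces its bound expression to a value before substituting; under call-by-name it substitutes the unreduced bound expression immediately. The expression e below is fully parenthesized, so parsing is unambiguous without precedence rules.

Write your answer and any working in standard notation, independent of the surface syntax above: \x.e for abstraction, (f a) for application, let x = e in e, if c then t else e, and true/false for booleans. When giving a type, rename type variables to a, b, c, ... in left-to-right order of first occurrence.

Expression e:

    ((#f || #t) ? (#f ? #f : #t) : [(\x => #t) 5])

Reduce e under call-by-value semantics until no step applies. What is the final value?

Trace:
step 0: (if (false || true) then (if false then false else true) else ((\x.true) 5))
step 1: [delta@0] (if true then (if false then false else true) else ((\x.true) 5))
step 2: [if@root] (if false then false else true)
step 3: [if@root] true

Answer: true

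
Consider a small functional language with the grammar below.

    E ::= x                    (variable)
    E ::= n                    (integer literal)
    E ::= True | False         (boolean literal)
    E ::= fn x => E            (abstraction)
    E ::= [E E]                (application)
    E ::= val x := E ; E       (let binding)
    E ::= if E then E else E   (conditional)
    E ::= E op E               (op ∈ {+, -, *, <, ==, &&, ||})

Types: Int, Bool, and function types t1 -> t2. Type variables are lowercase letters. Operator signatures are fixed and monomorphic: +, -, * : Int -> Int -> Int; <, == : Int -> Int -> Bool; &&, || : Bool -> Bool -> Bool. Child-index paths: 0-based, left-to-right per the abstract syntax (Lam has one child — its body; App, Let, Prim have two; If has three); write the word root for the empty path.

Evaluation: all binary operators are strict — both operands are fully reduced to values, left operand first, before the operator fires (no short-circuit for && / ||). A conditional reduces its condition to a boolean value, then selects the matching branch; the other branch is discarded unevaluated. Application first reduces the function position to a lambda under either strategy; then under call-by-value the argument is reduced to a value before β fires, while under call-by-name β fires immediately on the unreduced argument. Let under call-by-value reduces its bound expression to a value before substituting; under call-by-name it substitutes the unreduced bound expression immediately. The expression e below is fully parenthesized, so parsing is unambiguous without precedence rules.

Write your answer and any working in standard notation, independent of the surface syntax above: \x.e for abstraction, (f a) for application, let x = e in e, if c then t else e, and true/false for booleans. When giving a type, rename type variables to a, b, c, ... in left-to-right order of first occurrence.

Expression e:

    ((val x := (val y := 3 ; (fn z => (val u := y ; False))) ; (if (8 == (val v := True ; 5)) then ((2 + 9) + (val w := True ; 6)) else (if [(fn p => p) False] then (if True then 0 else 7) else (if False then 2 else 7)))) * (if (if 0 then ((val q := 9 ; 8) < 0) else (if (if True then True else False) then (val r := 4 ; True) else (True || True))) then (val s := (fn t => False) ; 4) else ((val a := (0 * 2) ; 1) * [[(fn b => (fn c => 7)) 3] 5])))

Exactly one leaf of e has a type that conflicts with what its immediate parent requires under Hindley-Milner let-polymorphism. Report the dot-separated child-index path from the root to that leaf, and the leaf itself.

Answer: 1.0.0 : 0

Derivation:
let y : Int
y : Int
let u : Int
\z._ : a -> Bool
let x : forall. a -> Bool
  unify Int ~ Int
let v : Bool
  unify Int ~ Int
  unify Bool ~ Bool
  unify Int ~ Int
  unify Int ~ Int
  unify Int ~ Int
let w : Bool
  unify Int ~ Int
p : b
\p._ : b -> b
  unify b -> b ~ Bool -> c
  unify b ~ Bool
  unify Bool ~ c
_ _ : Bool
  unify Bool ~ Bool
  unify Bool ~ Bool
  unify Int ~ Int
  unify Bool ~ Bool
  unify Int ~ Int
  unify Int ~ Int
  unify Int ~ Int
  unify Int ~ Int
  unify Int ~ Bool
  FAIL: mismatch Int ~ Bool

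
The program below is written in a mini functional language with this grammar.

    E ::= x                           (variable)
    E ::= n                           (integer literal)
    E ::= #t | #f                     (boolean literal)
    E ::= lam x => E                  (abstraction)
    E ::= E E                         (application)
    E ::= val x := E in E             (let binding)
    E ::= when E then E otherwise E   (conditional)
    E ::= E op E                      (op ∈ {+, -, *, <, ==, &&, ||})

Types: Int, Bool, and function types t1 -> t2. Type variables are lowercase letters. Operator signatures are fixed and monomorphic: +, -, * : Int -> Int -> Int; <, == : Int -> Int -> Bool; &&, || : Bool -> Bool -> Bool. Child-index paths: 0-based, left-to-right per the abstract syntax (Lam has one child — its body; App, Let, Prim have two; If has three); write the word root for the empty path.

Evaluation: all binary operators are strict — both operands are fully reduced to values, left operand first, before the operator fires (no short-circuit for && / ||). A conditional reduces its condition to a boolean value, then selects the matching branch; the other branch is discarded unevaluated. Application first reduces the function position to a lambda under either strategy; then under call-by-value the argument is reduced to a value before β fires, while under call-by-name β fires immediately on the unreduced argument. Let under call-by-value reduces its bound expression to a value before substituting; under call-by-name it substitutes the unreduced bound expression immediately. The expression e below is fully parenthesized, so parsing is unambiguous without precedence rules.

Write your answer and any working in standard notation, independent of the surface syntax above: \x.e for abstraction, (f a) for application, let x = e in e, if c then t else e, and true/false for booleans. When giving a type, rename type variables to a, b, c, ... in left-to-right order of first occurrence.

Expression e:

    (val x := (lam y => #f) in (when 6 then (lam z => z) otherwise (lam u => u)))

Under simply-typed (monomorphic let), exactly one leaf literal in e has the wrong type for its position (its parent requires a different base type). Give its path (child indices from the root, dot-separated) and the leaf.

Trace:
\y._ : a -> Bool
let x : a -> Bool
  unify Int ~ Bool
  FAIL: mismatch Int ~ Bool

Answer: 1.0 : 6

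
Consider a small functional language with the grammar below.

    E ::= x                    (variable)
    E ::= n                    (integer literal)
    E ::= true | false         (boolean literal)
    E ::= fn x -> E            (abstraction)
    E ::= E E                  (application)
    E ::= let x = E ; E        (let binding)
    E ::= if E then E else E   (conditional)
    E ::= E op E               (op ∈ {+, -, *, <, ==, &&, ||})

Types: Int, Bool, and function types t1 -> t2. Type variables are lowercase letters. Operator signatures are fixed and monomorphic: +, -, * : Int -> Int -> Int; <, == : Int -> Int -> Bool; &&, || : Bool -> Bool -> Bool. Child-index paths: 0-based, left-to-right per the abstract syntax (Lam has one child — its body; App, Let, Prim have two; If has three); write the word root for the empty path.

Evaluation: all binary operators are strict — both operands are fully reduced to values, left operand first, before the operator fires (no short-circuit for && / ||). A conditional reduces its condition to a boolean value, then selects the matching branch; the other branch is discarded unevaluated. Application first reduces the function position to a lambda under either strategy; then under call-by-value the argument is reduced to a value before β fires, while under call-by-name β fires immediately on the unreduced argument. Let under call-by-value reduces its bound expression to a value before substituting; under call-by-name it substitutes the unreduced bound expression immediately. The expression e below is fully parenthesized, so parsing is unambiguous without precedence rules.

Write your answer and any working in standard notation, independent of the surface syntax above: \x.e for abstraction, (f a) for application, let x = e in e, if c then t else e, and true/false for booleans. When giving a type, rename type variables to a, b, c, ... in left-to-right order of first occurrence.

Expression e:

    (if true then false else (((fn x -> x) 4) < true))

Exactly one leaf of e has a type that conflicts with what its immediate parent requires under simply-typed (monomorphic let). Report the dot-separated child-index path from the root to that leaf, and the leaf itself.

Answer: 2.1 : true

Derivation:
  unify Bool ~ Bool
x : a
\x._ : a -> a
  unify a -> a ~ Int -> b
  unify a ~ Int
  unify Int ~ b
_ _ : Int
  unify Int ~ Int
  unify Bool ~ Int
  FAIL: mismatch Bool ~ Int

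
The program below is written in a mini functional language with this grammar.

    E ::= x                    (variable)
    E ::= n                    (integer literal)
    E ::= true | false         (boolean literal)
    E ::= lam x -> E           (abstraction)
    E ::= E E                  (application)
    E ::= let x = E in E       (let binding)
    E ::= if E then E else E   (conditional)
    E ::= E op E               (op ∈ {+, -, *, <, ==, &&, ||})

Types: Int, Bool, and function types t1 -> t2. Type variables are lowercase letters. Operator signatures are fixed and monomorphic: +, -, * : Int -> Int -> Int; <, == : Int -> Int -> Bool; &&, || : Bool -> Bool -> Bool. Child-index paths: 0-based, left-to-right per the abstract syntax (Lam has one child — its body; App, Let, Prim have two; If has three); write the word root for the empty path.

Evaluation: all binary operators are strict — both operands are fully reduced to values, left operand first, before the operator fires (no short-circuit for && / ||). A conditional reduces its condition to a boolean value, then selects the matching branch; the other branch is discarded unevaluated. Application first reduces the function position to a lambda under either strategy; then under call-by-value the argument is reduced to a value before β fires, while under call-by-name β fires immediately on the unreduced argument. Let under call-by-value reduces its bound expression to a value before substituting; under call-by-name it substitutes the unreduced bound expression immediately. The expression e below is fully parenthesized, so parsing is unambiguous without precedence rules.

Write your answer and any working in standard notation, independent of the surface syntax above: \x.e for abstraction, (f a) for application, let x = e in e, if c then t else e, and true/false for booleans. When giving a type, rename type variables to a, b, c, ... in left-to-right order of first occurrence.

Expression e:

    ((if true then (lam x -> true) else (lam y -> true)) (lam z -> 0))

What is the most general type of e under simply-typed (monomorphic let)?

Working:
  unify Bool ~ Bool
\x._ : a -> Bool
\y._ : b -> Bool
  unify a -> Bool ~ b -> Bool
  unify a ~ b
  unify Bool ~ Bool
\z._ : c -> Int
  unify b -> Bool ~ (c -> Int) -> d
  unify b ~ c -> Int
  unify Bool ~ d
_ _ : Bool

Answer: Bool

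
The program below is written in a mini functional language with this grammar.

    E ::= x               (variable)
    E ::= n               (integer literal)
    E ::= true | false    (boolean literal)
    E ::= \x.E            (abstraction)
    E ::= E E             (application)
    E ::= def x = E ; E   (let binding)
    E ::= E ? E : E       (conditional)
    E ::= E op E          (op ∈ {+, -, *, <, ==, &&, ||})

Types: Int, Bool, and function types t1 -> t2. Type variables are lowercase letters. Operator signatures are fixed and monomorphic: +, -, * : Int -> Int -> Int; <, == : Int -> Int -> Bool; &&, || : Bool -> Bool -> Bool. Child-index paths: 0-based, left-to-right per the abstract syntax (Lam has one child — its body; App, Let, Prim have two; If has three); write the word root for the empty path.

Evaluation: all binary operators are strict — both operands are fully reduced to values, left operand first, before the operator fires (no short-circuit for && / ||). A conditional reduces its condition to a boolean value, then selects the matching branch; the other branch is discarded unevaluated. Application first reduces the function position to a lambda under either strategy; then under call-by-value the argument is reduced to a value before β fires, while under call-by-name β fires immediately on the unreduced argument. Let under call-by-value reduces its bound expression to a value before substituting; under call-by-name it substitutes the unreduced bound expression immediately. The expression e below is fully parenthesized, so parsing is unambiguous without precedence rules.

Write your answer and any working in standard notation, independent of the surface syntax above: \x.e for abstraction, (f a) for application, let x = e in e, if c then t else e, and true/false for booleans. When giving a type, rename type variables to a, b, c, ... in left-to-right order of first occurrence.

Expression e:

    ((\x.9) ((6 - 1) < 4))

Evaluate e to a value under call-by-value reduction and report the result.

Answer: 9

Derivation:
step 0: ((\x.9) ((6 - 1) < 4))
step 1: [delta@1.0] ((\x.9) (5 < 4))
step 2: [delta@1] ((\x.9) false)
step 3: [beta@root] 9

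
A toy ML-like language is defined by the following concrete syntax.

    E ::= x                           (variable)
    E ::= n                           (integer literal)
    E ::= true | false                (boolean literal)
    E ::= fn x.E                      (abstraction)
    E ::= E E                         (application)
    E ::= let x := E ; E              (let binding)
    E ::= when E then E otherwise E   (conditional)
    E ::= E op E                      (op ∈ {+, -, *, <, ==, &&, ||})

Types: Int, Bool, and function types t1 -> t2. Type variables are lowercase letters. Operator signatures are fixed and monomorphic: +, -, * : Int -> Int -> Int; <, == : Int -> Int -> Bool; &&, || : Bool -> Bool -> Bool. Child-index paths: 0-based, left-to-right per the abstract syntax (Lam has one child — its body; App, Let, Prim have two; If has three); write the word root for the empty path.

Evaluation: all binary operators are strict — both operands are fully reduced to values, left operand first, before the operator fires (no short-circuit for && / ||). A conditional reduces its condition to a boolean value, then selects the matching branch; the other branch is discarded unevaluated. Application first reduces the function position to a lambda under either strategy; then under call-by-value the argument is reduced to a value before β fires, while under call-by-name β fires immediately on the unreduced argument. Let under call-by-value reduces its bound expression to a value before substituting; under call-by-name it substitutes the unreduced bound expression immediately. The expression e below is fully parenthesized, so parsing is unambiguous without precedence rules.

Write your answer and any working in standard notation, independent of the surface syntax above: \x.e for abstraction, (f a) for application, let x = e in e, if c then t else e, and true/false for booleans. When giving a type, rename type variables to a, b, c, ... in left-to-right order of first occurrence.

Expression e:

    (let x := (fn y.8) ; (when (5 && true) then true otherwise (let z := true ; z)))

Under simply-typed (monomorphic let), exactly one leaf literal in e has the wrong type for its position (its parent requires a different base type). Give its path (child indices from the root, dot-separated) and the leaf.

Answer: 1.0.0 : 5

Derivation:
\y._ : a -> Int
let x : a -> Int
  unify Int ~ Bool
  FAIL: mismatch Int ~ Bool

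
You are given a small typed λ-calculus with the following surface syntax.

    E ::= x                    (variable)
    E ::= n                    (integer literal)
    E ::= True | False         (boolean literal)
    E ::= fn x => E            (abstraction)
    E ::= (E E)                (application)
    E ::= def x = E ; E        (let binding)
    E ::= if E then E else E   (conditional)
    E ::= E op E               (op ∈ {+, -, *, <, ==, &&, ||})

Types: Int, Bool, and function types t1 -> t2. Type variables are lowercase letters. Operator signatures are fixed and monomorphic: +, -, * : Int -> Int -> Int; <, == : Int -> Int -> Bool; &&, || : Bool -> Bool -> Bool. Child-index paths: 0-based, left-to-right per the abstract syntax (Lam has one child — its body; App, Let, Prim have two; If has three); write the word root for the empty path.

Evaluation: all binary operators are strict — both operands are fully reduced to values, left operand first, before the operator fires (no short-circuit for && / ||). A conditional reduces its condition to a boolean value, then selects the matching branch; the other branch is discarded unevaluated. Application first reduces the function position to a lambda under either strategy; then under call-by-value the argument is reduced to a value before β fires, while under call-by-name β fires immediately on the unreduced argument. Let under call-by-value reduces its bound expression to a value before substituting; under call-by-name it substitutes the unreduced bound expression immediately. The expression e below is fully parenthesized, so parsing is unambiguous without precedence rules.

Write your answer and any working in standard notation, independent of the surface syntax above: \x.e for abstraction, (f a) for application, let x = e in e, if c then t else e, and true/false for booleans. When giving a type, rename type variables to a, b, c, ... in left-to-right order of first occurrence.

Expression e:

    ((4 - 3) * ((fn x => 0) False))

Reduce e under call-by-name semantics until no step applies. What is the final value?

Derivation:
step 0: ((4 - 3) * ((\x.0) false))
step 1: [delta@0] (1 * ((\x.0) false))
step 2: [beta@1] (1 * 0)
step 3: [delta@root] 0

Answer: 0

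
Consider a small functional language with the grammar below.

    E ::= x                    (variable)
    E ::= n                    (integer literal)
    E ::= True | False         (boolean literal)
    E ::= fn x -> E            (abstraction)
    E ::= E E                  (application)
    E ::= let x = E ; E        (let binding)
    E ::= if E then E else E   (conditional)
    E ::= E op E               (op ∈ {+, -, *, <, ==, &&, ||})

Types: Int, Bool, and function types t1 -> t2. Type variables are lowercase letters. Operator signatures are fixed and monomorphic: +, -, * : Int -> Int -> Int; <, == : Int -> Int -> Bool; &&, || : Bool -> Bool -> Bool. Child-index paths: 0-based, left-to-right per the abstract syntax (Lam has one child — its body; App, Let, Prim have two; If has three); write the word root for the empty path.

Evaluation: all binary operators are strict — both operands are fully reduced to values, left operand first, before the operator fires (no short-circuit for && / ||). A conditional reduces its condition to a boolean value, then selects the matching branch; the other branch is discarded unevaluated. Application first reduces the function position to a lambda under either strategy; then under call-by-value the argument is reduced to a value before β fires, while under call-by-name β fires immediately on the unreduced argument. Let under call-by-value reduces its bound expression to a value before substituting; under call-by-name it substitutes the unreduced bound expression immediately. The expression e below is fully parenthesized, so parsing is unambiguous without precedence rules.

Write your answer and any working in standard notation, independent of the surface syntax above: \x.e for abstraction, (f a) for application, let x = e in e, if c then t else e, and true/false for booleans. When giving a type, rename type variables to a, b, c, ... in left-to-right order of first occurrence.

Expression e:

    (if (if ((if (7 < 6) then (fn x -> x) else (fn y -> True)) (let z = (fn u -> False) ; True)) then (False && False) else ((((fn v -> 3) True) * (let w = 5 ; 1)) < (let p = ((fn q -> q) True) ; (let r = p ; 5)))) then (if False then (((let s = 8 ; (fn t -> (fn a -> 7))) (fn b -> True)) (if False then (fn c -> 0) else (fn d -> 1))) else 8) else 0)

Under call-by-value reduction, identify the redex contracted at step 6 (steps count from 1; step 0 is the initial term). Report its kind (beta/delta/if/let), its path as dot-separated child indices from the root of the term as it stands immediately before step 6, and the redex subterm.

Derivation:
step 0: (if (if ((if (7 < 6) then (\x.x) else (\y.true)) (let z = (\u.false) in true)) then (false && false) else ((((\v.3) true) * (let w = 5 in 1)) < (let p = ((\q.q) true) in (let r = p in 5)))) then (if false then (((let s = 8 in (\t.(\a.7))) (\b.true)) (if false then (\c.0) else (\d.1))) else 8) else 0)
step 1: [delta@0.0.0.0] (if (if ((if false then (\x.x) else (\y.true)) (let z = (\u.false) in true)) then (false && false) else ((((\v.3) true) * (let w = 5 in 1)) < (let p = ((\q.q) true) in (let r = p in 5)))) then (if false then (((let s = 8 in (\t.(\a.7))) (\b.true)) (if false then (\c.0) else (\d.1))) else 8) else 0)
step 2: [if@0.0.0] (if (if ((\y.true) (let z = (\u.false) in true)) then (false && false) else ((((\v.3) true) * (let w = 5 in 1)) < (let p = ((\q.q) true) in (let r = p in 5)))) then (if false then (((let s = 8 in (\t.(\a.7))) (\b.true)) (if false then (\c.0) else (\d.1))) else 8) else 0)
step 3: [let@0.0.1] (if (if ((\y.true) true) then (false && false) else ((((\v.3) true) * (let w = 5 in 1)) < (let p = ((\q.q) true) in (let r = p in 5)))) then (if false then (((let s = 8 in (\t.(\a.7))) (\b.true)) (if false then (\c.0) else (\d.1))) else 8) else 0)
step 4: [beta@0.0] (if (if true then (false && false) else ((((\v.3) true) * (let w = 5 in 1)) < (let p = ((\q.q) true) in (let r = p in 5)))) then (if false then (((let s = 8 in (\t.(\a.7))) (\b.true)) (if false then (\c.0) else (\d.1))) else 8) else 0)
step 5: [if@0] (if (false && false) then (if false then (((let s = 8 in (\t.(\a.7))) (\b.true)) (if false then (\c.0) else (\d.1))) else 8) else 0)
step 6: [delta@0] (if false then (if false then (((let s = 8 in (\t.(\a.7))) (\b.true)) (if false then (\c.0) else (\d.1))) else 8) else 0)

Answer: delta at 0 : (false && false)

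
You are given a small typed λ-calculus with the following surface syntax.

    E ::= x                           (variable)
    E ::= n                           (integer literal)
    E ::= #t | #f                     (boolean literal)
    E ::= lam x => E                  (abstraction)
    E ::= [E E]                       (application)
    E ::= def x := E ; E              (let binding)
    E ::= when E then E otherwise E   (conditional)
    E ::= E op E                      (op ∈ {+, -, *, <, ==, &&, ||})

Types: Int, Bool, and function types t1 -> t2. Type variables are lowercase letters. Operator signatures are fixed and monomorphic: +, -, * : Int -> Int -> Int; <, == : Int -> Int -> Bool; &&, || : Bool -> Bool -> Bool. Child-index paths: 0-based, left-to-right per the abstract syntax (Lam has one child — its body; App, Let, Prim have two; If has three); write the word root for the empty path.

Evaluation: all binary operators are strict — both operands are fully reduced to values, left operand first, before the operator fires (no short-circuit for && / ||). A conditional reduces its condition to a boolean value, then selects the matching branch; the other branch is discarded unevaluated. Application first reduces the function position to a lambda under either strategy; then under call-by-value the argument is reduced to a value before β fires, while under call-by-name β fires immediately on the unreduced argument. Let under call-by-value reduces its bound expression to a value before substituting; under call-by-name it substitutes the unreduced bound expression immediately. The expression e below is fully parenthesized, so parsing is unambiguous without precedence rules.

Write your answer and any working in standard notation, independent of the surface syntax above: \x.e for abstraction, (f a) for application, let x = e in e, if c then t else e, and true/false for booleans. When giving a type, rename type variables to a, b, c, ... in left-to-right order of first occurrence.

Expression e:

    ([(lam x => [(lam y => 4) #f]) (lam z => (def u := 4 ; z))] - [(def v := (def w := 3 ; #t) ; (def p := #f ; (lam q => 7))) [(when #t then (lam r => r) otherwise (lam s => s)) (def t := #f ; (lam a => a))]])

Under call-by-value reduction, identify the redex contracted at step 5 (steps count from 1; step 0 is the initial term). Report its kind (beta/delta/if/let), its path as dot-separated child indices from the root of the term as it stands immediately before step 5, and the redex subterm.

Answer: let at 1.0 : (let p = false in (\q.7))

Trace:
step 0: (((\x.((\y.4) false)) (\z.(let u = 4 in z))) - ((let v = (let w = 3 in true) in (let p = false in (\q.7))) ((if true then (\r.r) else (\s.s)) (let t = false in (\a.a)))))
step 1: [beta@0] (((\y.4) false) - ((let v = (let w = 3 in true) in (let p = false in (\q.7))) ((if true then (\r.r) else (\s.s)) (let t = false in (\a.a)))))
step 2: [beta@0] (4 - ((let v = (let w = 3 in true) in (let p = false in (\q.7))) ((if true then (\r.r) else (\s.s)) (let t = false in (\a.a)))))
step 3: [let@1.0.0] (4 - ((let v = true in (let p = false in (\q.7))) ((if true then (\r.r) else (\s.s)) (let t = false in (\a.a)))))
step 4: [let@1.0] (4 - ((let p = false in (\q.7)) ((if true then (\r.r) else (\s.s)) (let t = false in (\a.a)))))
step 5: [let@1.0] (4 - ((\q.7) ((if true then (\r.r) else (\s.s)) (let t = false in (\a.a)))))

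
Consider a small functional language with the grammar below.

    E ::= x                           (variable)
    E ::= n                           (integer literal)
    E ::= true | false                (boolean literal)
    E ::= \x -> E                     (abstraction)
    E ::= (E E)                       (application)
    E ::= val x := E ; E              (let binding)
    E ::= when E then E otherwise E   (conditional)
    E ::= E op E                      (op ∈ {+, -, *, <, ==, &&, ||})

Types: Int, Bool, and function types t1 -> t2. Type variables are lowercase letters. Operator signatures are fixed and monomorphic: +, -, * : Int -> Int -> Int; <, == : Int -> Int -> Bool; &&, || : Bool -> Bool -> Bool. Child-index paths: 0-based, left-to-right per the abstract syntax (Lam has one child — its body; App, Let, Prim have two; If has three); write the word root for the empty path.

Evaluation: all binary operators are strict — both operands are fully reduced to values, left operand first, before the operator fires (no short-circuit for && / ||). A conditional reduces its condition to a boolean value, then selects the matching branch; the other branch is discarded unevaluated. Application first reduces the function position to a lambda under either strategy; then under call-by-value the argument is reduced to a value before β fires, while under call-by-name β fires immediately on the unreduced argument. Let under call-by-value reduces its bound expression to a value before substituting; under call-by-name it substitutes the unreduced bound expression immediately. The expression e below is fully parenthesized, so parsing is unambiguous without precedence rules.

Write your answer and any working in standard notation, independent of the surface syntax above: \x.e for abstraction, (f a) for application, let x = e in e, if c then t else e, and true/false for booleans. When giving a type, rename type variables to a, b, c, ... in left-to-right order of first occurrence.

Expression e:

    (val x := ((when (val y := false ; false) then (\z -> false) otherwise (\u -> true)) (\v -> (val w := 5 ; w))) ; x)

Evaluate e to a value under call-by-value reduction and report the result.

Working:
step 0: (let x = ((if (let y = false in false) then (\z.false) else (\u.true)) (\v.(let w = 5 in w))) in x)
step 1: [let@0.0.0] (let x = ((if false then (\z.false) else (\u.true)) (\v.(let w = 5 in w))) in x)
step 2: [if@0.0] (let x = ((\u.true) (\v.(let w = 5 in w))) in x)
step 3: [beta@0] (let x = true in x)
step 4: [let@root] true

Answer: true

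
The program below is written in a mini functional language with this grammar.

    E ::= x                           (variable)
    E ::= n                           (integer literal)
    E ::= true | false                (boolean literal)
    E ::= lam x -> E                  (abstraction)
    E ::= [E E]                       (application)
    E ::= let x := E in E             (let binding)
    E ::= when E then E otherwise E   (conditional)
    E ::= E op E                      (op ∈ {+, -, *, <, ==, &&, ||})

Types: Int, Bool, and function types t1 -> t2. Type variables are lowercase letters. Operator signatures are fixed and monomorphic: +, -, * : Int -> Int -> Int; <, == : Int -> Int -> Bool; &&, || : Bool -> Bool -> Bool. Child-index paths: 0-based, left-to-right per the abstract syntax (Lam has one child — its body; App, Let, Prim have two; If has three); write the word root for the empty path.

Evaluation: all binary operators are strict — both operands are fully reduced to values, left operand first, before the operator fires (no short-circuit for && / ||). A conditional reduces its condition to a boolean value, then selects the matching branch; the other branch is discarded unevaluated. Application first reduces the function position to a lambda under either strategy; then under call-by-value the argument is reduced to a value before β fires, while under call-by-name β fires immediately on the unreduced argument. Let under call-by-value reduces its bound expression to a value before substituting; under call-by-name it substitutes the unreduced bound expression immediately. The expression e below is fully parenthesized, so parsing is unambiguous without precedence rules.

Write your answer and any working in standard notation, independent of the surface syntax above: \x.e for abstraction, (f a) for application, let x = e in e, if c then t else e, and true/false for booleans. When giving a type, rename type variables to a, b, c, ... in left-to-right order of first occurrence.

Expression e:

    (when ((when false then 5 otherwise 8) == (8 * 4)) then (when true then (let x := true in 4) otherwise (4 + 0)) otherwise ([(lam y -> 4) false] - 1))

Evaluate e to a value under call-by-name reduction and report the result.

Answer: 3

Working:
step 0: (if ((if false then 5 else 8) == (8 * 4)) then (if true then (let x = true in 4) else (4 + 0)) else (((\y.4) false) - 1))
step 1: [if@0.0] (if (8 == (8 * 4)) then (if true then (let x = true in 4) else (4 + 0)) else (((\y.4) false) - 1))
step 2: [delta@0.1] (if (8 == 32) then (if true then (let x = true in 4) else (4 + 0)) else (((\y.4) false) - 1))
step 3: [delta@0] (if false then (if true then (let x = true in 4) else (4 + 0)) else (((\y.4) false) - 1))
step 4: [if@root] (((\y.4) false) - 1)
step 5: [beta@0] (4 - 1)
step 6: [delta@root] 3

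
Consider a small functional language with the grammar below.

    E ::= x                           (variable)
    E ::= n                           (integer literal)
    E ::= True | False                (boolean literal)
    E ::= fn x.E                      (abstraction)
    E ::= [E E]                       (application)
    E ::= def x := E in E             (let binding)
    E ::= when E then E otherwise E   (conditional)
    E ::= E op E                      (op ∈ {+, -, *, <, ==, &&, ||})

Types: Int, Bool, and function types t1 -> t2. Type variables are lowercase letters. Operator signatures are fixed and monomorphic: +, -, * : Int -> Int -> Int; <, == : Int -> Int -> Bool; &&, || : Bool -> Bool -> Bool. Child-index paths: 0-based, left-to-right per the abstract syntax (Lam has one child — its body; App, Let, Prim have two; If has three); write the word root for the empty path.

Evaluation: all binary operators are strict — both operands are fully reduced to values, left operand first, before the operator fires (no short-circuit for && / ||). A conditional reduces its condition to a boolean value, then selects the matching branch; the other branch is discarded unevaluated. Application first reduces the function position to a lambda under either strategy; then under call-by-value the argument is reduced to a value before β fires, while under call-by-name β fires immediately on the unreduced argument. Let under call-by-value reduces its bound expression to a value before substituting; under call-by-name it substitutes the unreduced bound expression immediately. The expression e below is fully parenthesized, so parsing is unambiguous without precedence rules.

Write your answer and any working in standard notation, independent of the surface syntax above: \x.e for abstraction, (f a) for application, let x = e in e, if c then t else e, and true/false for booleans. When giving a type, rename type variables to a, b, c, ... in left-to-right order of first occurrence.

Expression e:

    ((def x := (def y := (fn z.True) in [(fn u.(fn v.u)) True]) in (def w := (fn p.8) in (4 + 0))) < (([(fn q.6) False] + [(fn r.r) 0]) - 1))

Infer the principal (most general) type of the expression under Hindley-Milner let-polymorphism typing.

Derivation:
\z._ : a -> Bool
let y : forall. a -> Bool
u : b
\v._ : c -> b
\u._ : b -> c -> b
  unify b -> c -> b ~ Bool -> d
  unify b ~ Bool
  unify c -> Bool ~ d
_ _ : c -> Bool
let x : forall. c -> Bool
\p._ : e -> Int
let w : forall. e -> Int
  unify Int ~ Int
  unify Int ~ Int
  unify Int ~ Int
\q._ : f -> Int
  unify f -> Int ~ Bool -> g
  unify f ~ Bool
  unify Int ~ g
_ _ : Int
  unify Int ~ Int
r : h
\r._ : h -> h
  unify h -> h ~ Int -> i
  unify h ~ Int
  unify Int ~ i
_ _ : Int
  unify Int ~ Int
  unify Int ~ Int
  unify Int ~ Int
  unify Int ~ Int

Answer: Bool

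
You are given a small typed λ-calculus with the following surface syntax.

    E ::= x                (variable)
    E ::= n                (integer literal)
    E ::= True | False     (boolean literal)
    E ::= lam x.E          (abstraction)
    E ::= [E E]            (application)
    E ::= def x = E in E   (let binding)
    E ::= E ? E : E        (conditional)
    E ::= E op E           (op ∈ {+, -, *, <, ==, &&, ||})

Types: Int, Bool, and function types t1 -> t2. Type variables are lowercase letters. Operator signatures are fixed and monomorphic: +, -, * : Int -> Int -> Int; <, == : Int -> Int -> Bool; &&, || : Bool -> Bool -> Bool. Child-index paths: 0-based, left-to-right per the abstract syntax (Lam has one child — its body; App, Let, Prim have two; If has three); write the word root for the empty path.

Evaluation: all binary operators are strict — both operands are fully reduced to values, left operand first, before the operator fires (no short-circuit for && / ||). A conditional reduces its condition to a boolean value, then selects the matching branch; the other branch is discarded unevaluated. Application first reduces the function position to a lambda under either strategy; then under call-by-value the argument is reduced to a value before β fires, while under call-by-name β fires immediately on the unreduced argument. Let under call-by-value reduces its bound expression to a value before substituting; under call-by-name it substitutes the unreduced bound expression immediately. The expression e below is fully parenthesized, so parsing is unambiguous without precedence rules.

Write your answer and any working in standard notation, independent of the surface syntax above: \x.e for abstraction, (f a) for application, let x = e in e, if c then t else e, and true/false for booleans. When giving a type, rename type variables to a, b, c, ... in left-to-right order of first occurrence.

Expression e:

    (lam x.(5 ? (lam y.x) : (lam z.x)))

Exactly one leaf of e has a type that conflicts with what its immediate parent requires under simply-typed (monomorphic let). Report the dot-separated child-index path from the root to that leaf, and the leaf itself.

Working:
  unify Int ~ Bool
  FAIL: mismatch Int ~ Bool

Answer: 0.0 : 5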